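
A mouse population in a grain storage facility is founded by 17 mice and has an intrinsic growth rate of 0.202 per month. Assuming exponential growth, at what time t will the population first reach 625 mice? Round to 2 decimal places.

17.84 months

Set N₀·e^(rt) = 625: e^(0.202·t) = 625/17 = 36.765.
0.202·t = ln(36.765) = 3.6045, so t = 3.6045/0.202 = 17.844.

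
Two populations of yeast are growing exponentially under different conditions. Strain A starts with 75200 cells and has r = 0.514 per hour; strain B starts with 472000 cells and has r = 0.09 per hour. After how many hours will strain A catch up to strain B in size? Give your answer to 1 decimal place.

Set 75200·e^(0.514t) = 472000·e^(0.09t).
e^((0.514 − 0.09)t) = 472000/75200 → e^(0.424·t) = 6.2766.
0.424·t = ln(6.2766) = 1.8368, so t = 1.8368/0.424 = 4.3321.

4.3 hours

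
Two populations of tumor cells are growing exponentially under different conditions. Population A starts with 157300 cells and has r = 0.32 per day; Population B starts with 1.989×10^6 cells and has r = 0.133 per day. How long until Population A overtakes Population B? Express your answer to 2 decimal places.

Set 157300·e^(0.32t) = 1.989×10^6·e^(0.133t).
e^((0.32 − 0.133)t) = 1.989×10^6/157300 → e^(0.187·t) = 12.645.
0.187·t = ln(12.645) = 2.5372, so t = 2.5372/0.187 = 13.568.

13.57 days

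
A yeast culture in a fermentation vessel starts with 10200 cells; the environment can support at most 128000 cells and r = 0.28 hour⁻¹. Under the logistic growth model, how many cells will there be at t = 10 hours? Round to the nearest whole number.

A = (K − N₀)/N₀ = (128000 − 10200)/10200 = 11.549.
N(t) = K/(1 + A·e^(−rt)) = 128000/(1 + 11.549×e^(−0.28×10)).
e^(−2.8) = 0.06081; denominator = 1 + 11.549×0.06081 = 1.7023.
N = 128000/1.7023 = 75192.5.

75193 cells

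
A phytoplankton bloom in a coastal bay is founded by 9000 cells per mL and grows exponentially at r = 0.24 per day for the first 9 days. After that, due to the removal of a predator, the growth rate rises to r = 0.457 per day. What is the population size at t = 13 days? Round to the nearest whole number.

485522 cells per mL

Phase 1: N(9) = 9000·e^(0.24×9) = 9000·e^2.16 = 78040.2.
Phase 2 runs for 13 − 9 = 4 days at r = 0.457.
N(13) = 78040.2·e^(0.457×4) = 78040.2·e^1.828 = 485522.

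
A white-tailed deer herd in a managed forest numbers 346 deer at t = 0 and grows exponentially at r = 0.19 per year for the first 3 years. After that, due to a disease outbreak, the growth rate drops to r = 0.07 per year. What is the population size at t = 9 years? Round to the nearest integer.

931 deer

Phase 1: N(3) = 346·e^(0.19×3) = 346·e^0.57 = 611.82.
Phase 2 runs for 9 − 3 = 6 years at r = 0.07.
N(9) = 611.82·e^(0.07×6) = 611.82·e^0.42 = 931.167.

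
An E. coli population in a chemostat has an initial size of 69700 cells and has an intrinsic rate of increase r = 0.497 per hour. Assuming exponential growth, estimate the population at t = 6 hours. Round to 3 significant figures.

N(t) = N₀·e^(rt) = 69700 × e^(0.497×6) = 69700 × e^2.982.
e^2.982 ≈ 19.727, so N ≈ 69700 × 19.727 = 1.374988×10^6.

1370000 cells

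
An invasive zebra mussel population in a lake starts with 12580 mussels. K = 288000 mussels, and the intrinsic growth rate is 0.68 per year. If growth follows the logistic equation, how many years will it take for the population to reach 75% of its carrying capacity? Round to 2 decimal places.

A = (K − N₀)/N₀ = (288000 − 12580)/12580 = 21.893.
Solve 288000/(1 + 21.893·e^(−0.68t)) = 216000: 1 + 21.893·e^(−0.68t) = 1.3333, so e^(−0.68t) = 0.0152252.
−0.68·t = ln(0.0152252) = -4.1848, so t = 4.1848/0.68 = 6.1541.

6.15 years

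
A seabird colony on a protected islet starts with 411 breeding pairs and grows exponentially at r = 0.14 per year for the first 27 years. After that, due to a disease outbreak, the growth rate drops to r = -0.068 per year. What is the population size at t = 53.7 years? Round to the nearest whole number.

Phase 1: N(27) = 411·e^(0.14×27) = 411·e^3.78 = 18008.4.
Phase 2 runs for 53.7 − 27 = 26.7 years at r = -0.068.
N(53.7) = 18008.4·e^(-0.068×26.7) = 18008.4·e^-1.816 = 2930.69.

2931 breeding pairs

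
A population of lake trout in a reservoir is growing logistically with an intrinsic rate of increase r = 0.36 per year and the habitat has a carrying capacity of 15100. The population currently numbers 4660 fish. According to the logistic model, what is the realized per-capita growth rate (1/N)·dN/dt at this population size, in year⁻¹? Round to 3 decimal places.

0.249 per year

(1/N)·dN/dt = r(1 − N/K) = 0.36 × (1 − 4660/15100).
= 0.36 × 0.69139 = 0.2489.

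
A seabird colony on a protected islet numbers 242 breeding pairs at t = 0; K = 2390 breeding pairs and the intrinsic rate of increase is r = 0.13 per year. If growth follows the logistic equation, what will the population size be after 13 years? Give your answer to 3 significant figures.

A = (K − N₀)/N₀ = (2390 − 242)/242 = 8.876.
N(t) = K/(1 + A·e^(−rt)) = 2390/(1 + 8.876×e^(−0.13×13)).
e^(−1.69) = 0.18452; denominator = 1 + 8.876×0.18452 = 2.6378.
N = 2390/2.6378 = 906.058.

906 breeding pairs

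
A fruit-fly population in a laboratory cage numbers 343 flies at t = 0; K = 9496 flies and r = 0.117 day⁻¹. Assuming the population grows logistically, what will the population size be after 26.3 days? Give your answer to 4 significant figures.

4258 flies

A = (K − N₀)/N₀ = (9496 − 343)/343 = 26.685.
N(t) = K/(1 + A·e^(−rt)) = 9496/(1 + 26.685×e^(−0.117×26.3)).
e^(−3.077) = 0.046093; denominator = 1 + 26.685×0.046093 = 2.23.
N = 9496/2.23 = 4258.31.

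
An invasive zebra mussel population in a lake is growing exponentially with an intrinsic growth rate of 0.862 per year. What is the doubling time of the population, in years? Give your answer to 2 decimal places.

Doubling time t_d = ln(2)/r = 0.6931/0.862 = 0.80412.

0.80 years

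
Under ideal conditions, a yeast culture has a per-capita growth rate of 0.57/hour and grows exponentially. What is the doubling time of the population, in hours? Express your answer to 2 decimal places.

1.22 hours

Doubling time t_d = ln(2)/r = 0.6931/0.57 = 1.216.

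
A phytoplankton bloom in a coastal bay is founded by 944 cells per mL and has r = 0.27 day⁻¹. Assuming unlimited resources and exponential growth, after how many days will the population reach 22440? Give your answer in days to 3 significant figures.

Set N₀·e^(rt) = 22440: e^(0.27·t) = 22440/944 = 23.771.
0.27·t = ln(23.771) = 3.1685, so t = 3.1685/0.27 = 11.735.

11.7 days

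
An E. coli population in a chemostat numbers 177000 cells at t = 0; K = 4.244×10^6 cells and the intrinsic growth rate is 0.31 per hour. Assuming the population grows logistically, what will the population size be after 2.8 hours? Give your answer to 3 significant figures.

399000 cells

A = (K − N₀)/N₀ = (4.244×10^6 − 177000)/177000 = 22.977.
N(t) = K/(1 + A·e^(−rt)) = 4.244×10^6/(1 + 22.977×e^(−0.31×2.8)).
e^(−0.868) = 0.41979; denominator = 1 + 22.977×0.41979 = 10.646.
N = 4.244×10^6/10.646 = 398659.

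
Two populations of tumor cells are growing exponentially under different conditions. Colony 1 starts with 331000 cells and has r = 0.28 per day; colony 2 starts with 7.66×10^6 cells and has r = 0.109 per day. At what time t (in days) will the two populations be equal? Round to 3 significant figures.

18.4 days

Set 331000·e^(0.28t) = 7.66×10^6·e^(0.109t).
e^((0.28 − 0.109)t) = 7.66×10^6/331000 → e^(0.171·t) = 23.142.
0.171·t = ln(23.142) = 3.1416, so t = 3.1416/0.171 = 18.372.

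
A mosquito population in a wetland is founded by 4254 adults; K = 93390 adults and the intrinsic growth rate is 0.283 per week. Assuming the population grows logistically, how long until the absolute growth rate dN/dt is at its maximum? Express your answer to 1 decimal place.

Logistic growth is fastest at N = K/2 = 46695.
A = (K − N₀)/N₀ = 20.953. Set K/(1 + A·e^(−rt)) = K/2 → A·e^(−rt) = 1.
e^(−0.283t) = 1/20.953 = 0.0477248, so t = ln(20.953)/0.283 = 3.0423/0.283 = 10.75.

10.8 weeks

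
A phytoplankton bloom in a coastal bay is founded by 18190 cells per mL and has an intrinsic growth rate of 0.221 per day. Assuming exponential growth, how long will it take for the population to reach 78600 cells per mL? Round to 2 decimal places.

Set N₀·e^(rt) = 78600: e^(0.221·t) = 78600/18190 = 4.3211.
0.221·t = ln(4.3211) = 1.4635, so t = 1.4635/0.221 = 6.6222.

6.62 days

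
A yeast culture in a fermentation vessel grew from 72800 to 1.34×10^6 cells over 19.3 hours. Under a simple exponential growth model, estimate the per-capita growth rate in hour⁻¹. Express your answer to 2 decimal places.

From N(t) = N₀·e^(rt): e^(r·19.3) = 1.34×10^6/72800 = 18.407.
r·19.3 = ln(18.407) = 2.9127, so r = 2.9127/19.3 = 0.15092.

0.15 per hour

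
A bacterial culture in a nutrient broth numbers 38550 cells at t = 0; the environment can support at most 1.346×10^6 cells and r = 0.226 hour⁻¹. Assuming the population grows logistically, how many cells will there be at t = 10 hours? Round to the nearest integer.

296533 cells

A = (K − N₀)/N₀ = (1.346×10^6 − 38550)/38550 = 33.916.
N(t) = K/(1 + A·e^(−rt)) = 1.346×10^6/(1 + 33.916×e^(−0.226×10)).
e^(−2.26) = 0.10435; denominator = 1 + 33.916×0.10435 = 4.5391.
N = 1.346×10^6/4.5391 = 296533.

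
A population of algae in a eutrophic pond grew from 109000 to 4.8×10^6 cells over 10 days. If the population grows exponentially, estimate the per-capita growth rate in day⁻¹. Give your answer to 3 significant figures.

0.379 per day

From N(t) = N₀·e^(rt): e^(r·10) = 4.8×10^6/109000 = 44.037.
r·10 = ln(44.037) = 3.785, so r = 3.785/10 = 0.3785.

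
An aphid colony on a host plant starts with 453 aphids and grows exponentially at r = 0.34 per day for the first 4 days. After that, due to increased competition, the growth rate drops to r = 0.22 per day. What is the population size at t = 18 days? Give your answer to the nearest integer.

38403 aphids

Phase 1: N(4) = 453·e^(0.34×4) = 453·e^1.36 = 1764.98.
Phase 2 runs for 18 − 4 = 14 days at r = 0.22.
N(18) = 1764.98·e^(0.22×14) = 1764.98·e^3.08 = 38403.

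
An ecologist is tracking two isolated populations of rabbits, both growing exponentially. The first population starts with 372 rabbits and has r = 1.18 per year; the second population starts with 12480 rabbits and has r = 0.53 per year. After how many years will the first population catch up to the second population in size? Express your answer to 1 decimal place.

5.4 years

Set 372·e^(1.18t) = 12480·e^(0.53t).
e^((1.18 − 0.53)t) = 12480/372 → e^(0.65·t) = 33.548.
0.65·t = ln(33.548) = 3.513, so t = 3.513/0.65 = 5.4046.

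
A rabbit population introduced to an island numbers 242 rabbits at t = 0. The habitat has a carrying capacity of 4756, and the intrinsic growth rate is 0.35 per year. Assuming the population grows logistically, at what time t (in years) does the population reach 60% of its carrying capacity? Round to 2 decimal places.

9.52 years

A = (K − N₀)/N₀ = (4756 − 242)/242 = 18.653.
Solve 4756/(1 + 18.653·e^(−0.35t)) = 2853.6: 1 + 18.653·e^(−0.35t) = 1.6667, so e^(−0.35t) = 0.0357407.
−0.35·t = ln(0.0357407) = -3.3315, so t = 3.3315/0.35 = 9.5185.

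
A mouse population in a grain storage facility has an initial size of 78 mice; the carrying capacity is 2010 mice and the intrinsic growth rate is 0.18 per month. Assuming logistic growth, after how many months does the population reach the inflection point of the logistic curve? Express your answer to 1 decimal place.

Logistic growth is fastest at N = K/2 = 1005.
A = (K − N₀)/N₀ = 24.769. Set K/(1 + A·e^(−rt)) = K/2 → A·e^(−rt) = 1.
e^(−0.18t) = 1/24.769 = 0.0403727, so t = ln(24.769)/0.18 = 3.2096/0.18 = 17.831.

17.8 months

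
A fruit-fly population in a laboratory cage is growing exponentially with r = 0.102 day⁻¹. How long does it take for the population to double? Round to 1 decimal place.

6.8 days

Doubling time t_d = ln(2)/r = 0.6931/0.102 = 6.7956.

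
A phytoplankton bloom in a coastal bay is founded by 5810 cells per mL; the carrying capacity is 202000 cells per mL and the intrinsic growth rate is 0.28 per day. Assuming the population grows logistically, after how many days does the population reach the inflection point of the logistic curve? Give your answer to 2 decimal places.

Logistic growth is fastest at N = K/2 = 101000.
A = (K − N₀)/N₀ = 33.768. Set K/(1 + A·e^(−rt)) = K/2 → A·e^(−rt) = 1.
e^(−0.28t) = 1/33.768 = 0.0296141, so t = ln(33.768)/0.28 = 3.5195/0.28 = 12.57.

12.57 days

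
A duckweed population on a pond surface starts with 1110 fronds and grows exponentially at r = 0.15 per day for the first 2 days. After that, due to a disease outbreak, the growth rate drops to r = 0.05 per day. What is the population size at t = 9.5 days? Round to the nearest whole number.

Phase 1: N(2) = 1110·e^(0.15×2) = 1110·e^0.3 = 1498.34.
Phase 2 runs for 9.5 − 2 = 7.5 days at r = 0.05.
N(9.5) = 1498.34·e^(0.05×7.5) = 1498.34·e^0.375 = 2180.08.

2180 fronds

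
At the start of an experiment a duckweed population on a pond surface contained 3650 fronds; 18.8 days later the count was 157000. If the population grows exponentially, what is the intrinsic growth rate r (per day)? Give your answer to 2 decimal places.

From N(t) = N₀·e^(rt): e^(r·18.8) = 157000/3650 = 43.014.
r·18.8 = ln(43.014) = 3.7615, so r = 3.7615/18.8 = 0.20008.

0.20 per day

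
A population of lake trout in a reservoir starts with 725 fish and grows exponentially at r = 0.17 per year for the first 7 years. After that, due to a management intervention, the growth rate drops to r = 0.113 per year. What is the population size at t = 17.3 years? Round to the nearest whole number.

Phase 1: N(7) = 725·e^(0.17×7) = 725·e^1.19 = 2383.13.
Phase 2 runs for 17.3 − 7 = 10.3 years at r = 0.113.
N(17.3) = 2383.13·e^(0.113×10.3) = 2383.13·e^1.164 = 7631.74.

7632 fish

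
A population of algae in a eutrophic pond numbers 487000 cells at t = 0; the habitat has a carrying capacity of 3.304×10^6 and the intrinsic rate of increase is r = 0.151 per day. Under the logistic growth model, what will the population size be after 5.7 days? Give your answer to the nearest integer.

958786 cells

A = (K − N₀)/N₀ = (3.304×10^6 − 487000)/487000 = 5.7844.
N(t) = K/(1 + A·e^(−rt)) = 3.304×10^6/(1 + 5.7844×e^(−0.151×5.7)).
e^(−0.8607) = 0.42287; denominator = 1 + 5.7844×0.42287 = 3.446.
N = 3.304×10^6/3.446 = 958786.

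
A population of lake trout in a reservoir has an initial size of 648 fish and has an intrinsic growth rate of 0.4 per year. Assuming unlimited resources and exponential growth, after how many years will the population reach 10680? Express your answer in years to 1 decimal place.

7.0 years

Set N₀·e^(rt) = 10680: e^(0.4·t) = 10680/648 = 16.481.
0.4·t = ln(16.481) = 2.8022, so t = 2.8022/0.4 = 7.0056.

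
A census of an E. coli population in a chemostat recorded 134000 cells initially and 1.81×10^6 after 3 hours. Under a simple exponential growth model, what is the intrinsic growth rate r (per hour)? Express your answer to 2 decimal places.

From N(t) = N₀·e^(rt): e^(r·3) = 1.81×10^6/134000 = 13.507.
r·3 = ln(13.507) = 2.6032, so r = 2.6032/3 = 0.86775.

0.87 per hour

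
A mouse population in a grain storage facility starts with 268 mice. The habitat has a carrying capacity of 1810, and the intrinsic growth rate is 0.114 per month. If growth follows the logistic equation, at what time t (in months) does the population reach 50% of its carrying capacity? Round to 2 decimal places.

15.35 months

A = (K − N₀)/N₀ = (1810 − 268)/268 = 5.7537.
Solve 1810/(1 + 5.7537·e^(−0.114t)) = 905: 1 + 5.7537·e^(−0.114t) = 2, so e^(−0.114t) = 0.1738.
−0.114·t = ln(0.1738) = -1.7498, so t = 1.7498/0.114 = 15.35.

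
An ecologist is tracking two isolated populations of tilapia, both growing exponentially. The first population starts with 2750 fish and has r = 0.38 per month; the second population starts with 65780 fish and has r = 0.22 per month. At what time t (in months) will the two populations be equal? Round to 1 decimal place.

19.8 months

Set 2750·e^(0.38t) = 65780·e^(0.22t).
e^((0.38 − 0.22)t) = 65780/2750 → e^(0.16·t) = 23.92.
0.16·t = ln(23.92) = 3.1747, so t = 3.1747/0.16 = 19.842.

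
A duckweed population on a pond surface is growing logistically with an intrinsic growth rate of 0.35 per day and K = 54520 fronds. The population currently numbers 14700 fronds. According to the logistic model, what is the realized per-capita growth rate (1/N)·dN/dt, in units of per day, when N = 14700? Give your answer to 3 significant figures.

0.256 per day

(1/N)·dN/dt = r(1 − N/K) = 0.35 × (1 − 14700/54520).
= 0.35 × 0.73037 = 0.25563.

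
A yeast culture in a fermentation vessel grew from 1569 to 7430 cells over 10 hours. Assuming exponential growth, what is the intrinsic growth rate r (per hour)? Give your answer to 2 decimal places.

From N(t) = N₀·e^(rt): e^(r·10) = 7430/1569 = 4.7355.
r·10 = ln(4.7355) = 1.5551, so r = 1.5551/10 = 0.15551.

0.16 per hour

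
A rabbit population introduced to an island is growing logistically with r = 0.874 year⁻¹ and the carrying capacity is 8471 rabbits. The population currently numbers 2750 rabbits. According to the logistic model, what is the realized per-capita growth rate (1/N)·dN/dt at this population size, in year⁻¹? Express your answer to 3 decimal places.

(1/N)·dN/dt = r(1 − N/K) = 0.874 × (1 − 2750/8471).
= 0.874 × 0.67536 = 0.59027.

0.590 per year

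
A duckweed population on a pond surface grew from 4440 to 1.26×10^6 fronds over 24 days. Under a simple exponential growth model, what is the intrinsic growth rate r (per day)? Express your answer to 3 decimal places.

0.235 per day

From N(t) = N₀·e^(rt): e^(r·24) = 1.26×10^6/4440 = 283.78.
r·24 = ln(283.78) = 5.6482, so r = 5.6482/24 = 0.23534.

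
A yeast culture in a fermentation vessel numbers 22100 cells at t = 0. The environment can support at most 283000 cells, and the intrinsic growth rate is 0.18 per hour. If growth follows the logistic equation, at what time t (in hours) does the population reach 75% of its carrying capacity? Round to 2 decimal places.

19.82 hours

A = (K − N₀)/N₀ = (283000 − 22100)/22100 = 11.805.
Solve 283000/(1 + 11.805·e^(−0.18t)) = 212250: 1 + 11.805·e^(−0.18t) = 1.3333, so e^(−0.18t) = 0.0282356.
−0.18·t = ln(0.0282356) = -3.5672, so t = 3.5672/0.18 = 19.818.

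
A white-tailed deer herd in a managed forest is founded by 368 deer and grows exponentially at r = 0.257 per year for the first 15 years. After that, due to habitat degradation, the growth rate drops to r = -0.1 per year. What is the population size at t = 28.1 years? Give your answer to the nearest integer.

4690 deer

Phase 1: N(15) = 368·e^(0.257×15) = 368·e^3.855 = 17380.1.
Phase 2 runs for 28.1 − 15 = 13.1 years at r = -0.1.
N(28.1) = 17380.1·e^(-0.1×13.1) = 17380.1·e^-1.31 = 4689.51.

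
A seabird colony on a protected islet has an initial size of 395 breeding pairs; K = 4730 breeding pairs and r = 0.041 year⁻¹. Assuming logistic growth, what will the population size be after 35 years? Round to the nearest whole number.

A = (K − N₀)/N₀ = (4730 − 395)/395 = 10.975.
N(t) = K/(1 + A·e^(−rt)) = 4730/(1 + 10.975×e^(−0.041×35)).
e^(−1.435) = 0.23812; denominator = 1 + 10.975×0.23812 = 3.6132.
N = 4730/3.6132 = 1309.07.

1309 breeding pairs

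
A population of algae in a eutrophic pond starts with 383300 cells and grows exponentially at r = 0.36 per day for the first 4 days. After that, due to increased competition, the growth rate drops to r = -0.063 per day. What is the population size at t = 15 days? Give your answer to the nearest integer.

809015 cells

Phase 1: N(4) = 383300·e^(0.36×4) = 383300·e^1.44 = 1.617793×10^6.
Phase 2 runs for 15 − 4 = 11 days at r = -0.063.
N(15) = 1.617793×10^6·e^(-0.063×11) = 1.617793×10^6·e^-0.693 = 809015.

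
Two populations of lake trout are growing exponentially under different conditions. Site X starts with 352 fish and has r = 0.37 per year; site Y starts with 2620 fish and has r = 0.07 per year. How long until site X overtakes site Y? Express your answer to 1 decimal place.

Set 352·e^(0.37t) = 2620·e^(0.07t).
e^((0.37 − 0.07)t) = 2620/352 → e^(0.3·t) = 7.4432.
0.3·t = ln(7.4432) = 2.0073, so t = 2.0073/0.3 = 6.691.

6.7 years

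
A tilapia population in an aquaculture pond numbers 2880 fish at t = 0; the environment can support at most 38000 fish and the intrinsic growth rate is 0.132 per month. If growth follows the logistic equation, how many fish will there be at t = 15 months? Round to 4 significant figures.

14160 fish

A = (K − N₀)/N₀ = (38000 − 2880)/2880 = 12.194.
N(t) = K/(1 + A·e^(−rt)) = 38000/(1 + 12.194×e^(−0.132×15)).
e^(−1.98) = 0.13807; denominator = 1 + 12.194×0.13807 = 2.6837.
N = 38000/2.6837 = 14159.7.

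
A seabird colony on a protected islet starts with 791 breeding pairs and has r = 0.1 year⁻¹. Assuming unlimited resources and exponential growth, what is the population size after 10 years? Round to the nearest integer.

N(t) = N₀·e^(rt) = 791 × e^(0.1×10) = 791 × e^1.
e^1 ≈ 2.7183, so N ≈ 791 × 2.7183 = 2150.16.

2150 breeding pairs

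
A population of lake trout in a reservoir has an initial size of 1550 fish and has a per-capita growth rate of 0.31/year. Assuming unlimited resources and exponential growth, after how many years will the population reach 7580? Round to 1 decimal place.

5.1 years

Set N₀·e^(rt) = 7580: e^(0.31·t) = 7580/1550 = 4.8903.
0.31·t = ln(4.8903) = 1.5873, so t = 1.5873/0.31 = 5.1202.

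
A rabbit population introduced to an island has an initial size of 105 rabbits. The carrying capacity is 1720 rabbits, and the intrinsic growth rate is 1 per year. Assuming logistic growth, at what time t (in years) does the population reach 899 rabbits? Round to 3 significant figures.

A = (K − N₀)/N₀ = (1720 − 105)/105 = 15.381.
Solve 1720/(1 + 15.381·e^(−1t)) = 899: 1 + 15.381·e^(−1t) = 1.9132, so e^(−1t) = 0.0593745.
−1·t = ln(0.0593745) = -2.8239, so t = 2.8239/1 = 2.8239.

2.82 years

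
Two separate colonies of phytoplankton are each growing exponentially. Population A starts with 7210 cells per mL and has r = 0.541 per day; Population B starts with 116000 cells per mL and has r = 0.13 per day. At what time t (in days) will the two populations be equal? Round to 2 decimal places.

Set 7210·e^(0.541t) = 116000·e^(0.13t).
e^((0.541 − 0.13)t) = 116000/7210 → e^(0.411·t) = 16.089.
0.411·t = ln(16.089) = 2.7781, so t = 2.7781/0.411 = 6.7594.

6.76 days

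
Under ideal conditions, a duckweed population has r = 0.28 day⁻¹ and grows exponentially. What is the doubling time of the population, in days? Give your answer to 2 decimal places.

2.48 days

Doubling time t_d = ln(2)/r = 0.6931/0.28 = 2.4755.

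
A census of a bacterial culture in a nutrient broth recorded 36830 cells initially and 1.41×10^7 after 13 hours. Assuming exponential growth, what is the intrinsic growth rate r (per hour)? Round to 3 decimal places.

0.458 per hour

From N(t) = N₀·e^(rt): e^(r·13) = 1.41×10^7/36830 = 382.84.
r·13 = ln(382.84) = 5.9476, so r = 5.9476/13 = 0.45751.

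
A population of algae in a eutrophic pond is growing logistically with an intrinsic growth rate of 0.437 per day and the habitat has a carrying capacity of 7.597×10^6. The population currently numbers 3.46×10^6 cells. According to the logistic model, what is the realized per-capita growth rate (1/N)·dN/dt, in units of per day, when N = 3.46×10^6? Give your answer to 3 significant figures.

(1/N)·dN/dt = r(1 − N/K) = 0.437 × (1 − 3.46×10^6/7.597×10^6).
= 0.437 × 0.54456 = 0.23797.

0.238 per day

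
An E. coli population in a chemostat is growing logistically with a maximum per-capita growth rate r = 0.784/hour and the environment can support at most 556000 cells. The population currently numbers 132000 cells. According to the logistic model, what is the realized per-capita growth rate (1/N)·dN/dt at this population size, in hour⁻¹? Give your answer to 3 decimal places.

0.598 per hour

(1/N)·dN/dt = r(1 − N/K) = 0.784 × (1 − 132000/556000).
= 0.784 × 0.76259 = 0.59787.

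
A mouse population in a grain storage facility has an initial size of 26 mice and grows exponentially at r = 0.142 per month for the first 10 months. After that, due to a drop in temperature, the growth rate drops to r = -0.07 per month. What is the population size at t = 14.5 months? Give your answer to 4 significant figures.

78.50 mice

Phase 1: N(10) = 26·e^(0.142×10) = 26·e^1.42 = 107.565.
Phase 2 runs for 14.5 − 10 = 4.5 months at r = -0.07.
N(14.5) = 107.565·e^(-0.07×4.5) = 107.565·e^-0.315 = 78.4998.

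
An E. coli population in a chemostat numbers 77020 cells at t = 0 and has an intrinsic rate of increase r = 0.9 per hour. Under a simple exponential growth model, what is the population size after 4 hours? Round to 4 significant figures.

N(t) = N₀·e^(rt) = 77020 × e^(0.9×4) = 77020 × e^3.6.
e^3.6 ≈ 36.598, so N ≈ 77020 × 36.598 = 2.818796×10^6.

2819000 cells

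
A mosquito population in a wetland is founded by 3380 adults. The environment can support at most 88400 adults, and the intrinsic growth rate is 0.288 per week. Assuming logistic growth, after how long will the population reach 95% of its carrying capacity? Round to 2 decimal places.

21.42 weeks

A = (K − N₀)/N₀ = (88400 − 3380)/3380 = 25.154.
Solve 88400/(1 + 25.154·e^(−0.288t)) = 83980: 1 + 25.154·e^(−0.288t) = 1.0526, so e^(−0.288t) = 0.00209239.
−0.288·t = ln(0.00209239) = -6.1694, so t = 6.1694/0.288 = 21.422.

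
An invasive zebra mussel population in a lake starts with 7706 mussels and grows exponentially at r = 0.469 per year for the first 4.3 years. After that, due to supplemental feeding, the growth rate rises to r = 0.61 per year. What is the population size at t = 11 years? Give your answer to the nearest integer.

3448516 mussels

Phase 1: N(4.3) = 7706·e^(0.469×4.3) = 7706·e^2.017 = 57898.9.
Phase 2 runs for 11 − 4.3 = 6.7 years at r = 0.61.
N(11) = 57898.9·e^(0.61×6.7) = 57898.9·e^4.087 = 3.448516×10^6.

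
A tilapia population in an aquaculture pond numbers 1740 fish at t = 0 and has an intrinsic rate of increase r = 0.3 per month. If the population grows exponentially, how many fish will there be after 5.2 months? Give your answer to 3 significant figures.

8280 fish

N(t) = N₀·e^(rt) = 1740 × e^(0.3×5.2) = 1740 × e^1.56.
e^1.56 ≈ 4.7588, so N ≈ 1740 × 4.7588 = 8280.35.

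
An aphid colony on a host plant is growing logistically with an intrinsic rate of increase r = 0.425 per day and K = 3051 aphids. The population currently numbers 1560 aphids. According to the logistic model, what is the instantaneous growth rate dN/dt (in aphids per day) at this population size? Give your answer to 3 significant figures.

dN/dt = rN(1 − N/K) = 0.425 × 1560 × (1 − 1560/3051).
1 − 1560/3051 = 0.48869; dN/dt = 0.425 × 1560 × 0.48869 = 324.

324 aphids per day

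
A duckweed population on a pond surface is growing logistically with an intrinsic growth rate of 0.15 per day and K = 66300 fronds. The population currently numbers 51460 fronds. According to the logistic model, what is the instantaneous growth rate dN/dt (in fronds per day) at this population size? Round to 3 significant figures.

1730 fronds per day

dN/dt = rN(1 − N/K) = 0.15 × 51460 × (1 − 51460/66300).
1 − 51460/66300 = 0.22383; dN/dt = 0.15 × 51460 × 0.22383 = 1727.8.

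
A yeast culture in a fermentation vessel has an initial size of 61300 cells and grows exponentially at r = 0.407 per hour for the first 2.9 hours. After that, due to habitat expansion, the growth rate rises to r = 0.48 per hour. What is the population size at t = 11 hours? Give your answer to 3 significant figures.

9740000 cells

Phase 1: N(2.9) = 61300·e^(0.407×2.9) = 61300·e^1.18 = 199553.
Phase 2 runs for 11 − 2.9 = 8.1 hours at r = 0.48.
N(11) = 199553·e^(0.48×8.1) = 199553·e^3.888 = 9.740813×10^6.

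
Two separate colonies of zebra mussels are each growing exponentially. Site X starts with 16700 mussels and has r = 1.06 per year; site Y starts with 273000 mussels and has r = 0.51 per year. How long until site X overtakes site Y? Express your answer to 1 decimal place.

5.1 years

Set 16700·e^(1.06t) = 273000·e^(0.51t).
e^((1.06 − 0.51)t) = 273000/16700 → e^(0.55·t) = 16.347.
0.55·t = ln(16.347) = 2.7941, so t = 2.7941/0.55 = 5.0801.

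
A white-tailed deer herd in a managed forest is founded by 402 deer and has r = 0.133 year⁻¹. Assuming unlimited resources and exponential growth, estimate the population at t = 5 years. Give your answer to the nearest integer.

782 deer

N(t) = N₀·e^(rt) = 402 × e^(0.133×5) = 402 × e^0.665.
e^0.665 ≈ 1.9445, so N ≈ 402 × 1.9445 = 781.685.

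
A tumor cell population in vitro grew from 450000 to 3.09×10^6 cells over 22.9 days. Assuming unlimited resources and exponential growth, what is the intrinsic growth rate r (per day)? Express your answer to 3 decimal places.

From N(t) = N₀·e^(rt): e^(r·22.9) = 3.09×10^6/450000 = 6.8667.
r·22.9 = ln(6.8667) = 1.9267, so r = 1.9267/22.9 = 0.084134.

0.084 per day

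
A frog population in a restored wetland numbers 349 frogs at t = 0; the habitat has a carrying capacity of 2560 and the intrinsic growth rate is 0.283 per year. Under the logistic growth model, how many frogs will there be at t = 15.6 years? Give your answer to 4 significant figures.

2378 frogs

A = (K − N₀)/N₀ = (2560 − 349)/349 = 6.3352.
N(t) = K/(1 + A·e^(−rt)) = 2560/(1 + 6.3352×e^(−0.283×15.6)).
e^(−4.415) = 0.012097; denominator = 1 + 6.3352×0.012097 = 1.0766.
N = 2560/1.0766 = 2377.77.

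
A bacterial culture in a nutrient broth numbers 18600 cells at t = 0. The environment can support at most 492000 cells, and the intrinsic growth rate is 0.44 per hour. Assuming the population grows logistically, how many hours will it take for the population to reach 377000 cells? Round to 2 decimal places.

A = (K − N₀)/N₀ = (492000 − 18600)/18600 = 25.452.
Solve 492000/(1 + 25.452·e^(−0.44t)) = 377000: 1 + 25.452·e^(−0.44t) = 1.305, so e^(−0.44t) = 0.0119851.
−0.44·t = ln(0.0119851) = -4.4241, so t = 4.4241/0.44 = 10.055.

10.05 hours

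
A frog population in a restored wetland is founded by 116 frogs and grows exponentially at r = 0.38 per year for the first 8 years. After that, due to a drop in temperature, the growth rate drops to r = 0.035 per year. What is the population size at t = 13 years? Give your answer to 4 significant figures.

2889 frogs

Phase 1: N(8) = 116·e^(0.38×8) = 116·e^3.04 = 2425.01.
Phase 2 runs for 13 − 8 = 5 years at r = 0.035.
N(13) = 2425.01·e^(0.035×5) = 2425.01·e^0.175 = 2888.78.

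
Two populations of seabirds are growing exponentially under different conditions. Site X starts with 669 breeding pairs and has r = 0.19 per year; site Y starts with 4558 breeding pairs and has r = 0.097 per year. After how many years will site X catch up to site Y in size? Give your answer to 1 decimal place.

20.6 years

Set 669·e^(0.19t) = 4558·e^(0.097t).
e^((0.19 − 0.097)t) = 4558/669 → e^(0.093·t) = 6.8132.
0.093·t = ln(6.8132) = 1.9189, so t = 1.9189/0.093 = 20.633.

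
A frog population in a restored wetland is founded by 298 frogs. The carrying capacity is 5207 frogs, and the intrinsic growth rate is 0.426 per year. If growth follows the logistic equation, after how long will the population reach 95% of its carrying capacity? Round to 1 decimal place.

A = (K − N₀)/N₀ = (5207 − 298)/298 = 16.473.
Solve 5207/(1 + 16.473·e^(−0.426t)) = 4946.65: 1 + 16.473·e^(−0.426t) = 1.0526, so e^(−0.426t) = 0.00319499.
−0.426·t = ln(0.00319499) = -5.7462, so t = 5.7462/0.426 = 13.489.

13.5 years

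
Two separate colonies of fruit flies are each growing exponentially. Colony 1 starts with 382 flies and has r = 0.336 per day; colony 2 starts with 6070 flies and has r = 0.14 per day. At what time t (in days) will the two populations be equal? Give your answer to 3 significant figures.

Set 382·e^(0.336t) = 6070·e^(0.14t).
e^((0.336 − 0.14)t) = 6070/382 → e^(0.196·t) = 15.89.
0.196·t = ln(15.89) = 2.7657, so t = 2.7657/0.196 = 14.111.

14.1 days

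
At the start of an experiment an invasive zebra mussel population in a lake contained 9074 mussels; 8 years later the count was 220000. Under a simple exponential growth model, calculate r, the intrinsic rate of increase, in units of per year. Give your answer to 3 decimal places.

From N(t) = N₀·e^(rt): e^(r·8) = 220000/9074 = 24.245.
r·8 = ln(24.245) = 3.1882, so r = 3.1882/8 = 0.39853.

0.399 per year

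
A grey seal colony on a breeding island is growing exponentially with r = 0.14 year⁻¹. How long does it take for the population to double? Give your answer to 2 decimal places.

4.95 years

Doubling time t_d = ln(2)/r = 0.6931/0.14 = 4.9511.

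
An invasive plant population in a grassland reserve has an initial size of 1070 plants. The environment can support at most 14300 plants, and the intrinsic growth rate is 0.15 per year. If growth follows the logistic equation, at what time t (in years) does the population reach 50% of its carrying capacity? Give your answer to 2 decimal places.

A = (K − N₀)/N₀ = (14300 − 1070)/1070 = 12.364.
Solve 14300/(1 + 12.364·e^(−0.15t)) = 7150: 1 + 12.364·e^(−0.15t) = 2, so e^(−0.15t) = 0.0808768.
−0.15·t = ln(0.0808768) = -2.5148, so t = 2.5148/0.15 = 16.766.

16.77 years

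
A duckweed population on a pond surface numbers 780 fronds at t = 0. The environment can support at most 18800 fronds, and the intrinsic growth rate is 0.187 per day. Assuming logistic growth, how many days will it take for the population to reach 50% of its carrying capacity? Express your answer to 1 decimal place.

A = (K − N₀)/N₀ = (18800 − 780)/780 = 23.103.
Solve 18800/(1 + 23.103·e^(−0.187t)) = 9400: 1 + 23.103·e^(−0.187t) = 2, so e^(−0.187t) = 0.0432852.
−0.187·t = ln(0.0432852) = -3.1399, so t = 3.1399/0.187 = 16.791.

16.8 days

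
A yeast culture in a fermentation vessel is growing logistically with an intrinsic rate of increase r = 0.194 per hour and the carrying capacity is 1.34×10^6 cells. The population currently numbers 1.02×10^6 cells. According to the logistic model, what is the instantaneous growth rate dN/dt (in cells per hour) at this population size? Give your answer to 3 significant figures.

dN/dt = rN(1 − N/K) = 0.194 × 1.02×10^6 × (1 − 1.02×10^6/1.34×10^6).
1 − 1.02×10^6/1.34×10^6 = 0.23881; dN/dt = 0.194 × 1.02×10^6 × 0.23881 = 47255.

47300 cells per hour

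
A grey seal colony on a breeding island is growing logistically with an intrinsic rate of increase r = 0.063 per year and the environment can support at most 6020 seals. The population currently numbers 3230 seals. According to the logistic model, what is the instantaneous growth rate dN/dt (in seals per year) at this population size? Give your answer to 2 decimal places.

dN/dt = rN(1 − N/K) = 0.063 × 3230 × (1 − 3230/6020).
1 − 3230/6020 = 0.46346; dN/dt = 0.063 × 3230 × 0.46346 = 94.308.

94.31 seals per year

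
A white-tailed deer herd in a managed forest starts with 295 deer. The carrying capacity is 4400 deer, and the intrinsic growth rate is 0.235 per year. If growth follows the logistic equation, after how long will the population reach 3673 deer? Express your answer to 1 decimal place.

18.1 years

A = (K − N₀)/N₀ = (4400 − 295)/295 = 13.915.
Solve 4400/(1 + 13.915·e^(−0.235t)) = 3673: 1 + 13.915·e^(−0.235t) = 1.1979, so e^(−0.235t) = 0.014224.
−0.235·t = ln(0.014224) = -4.2528, so t = 4.2528/0.235 = 18.097.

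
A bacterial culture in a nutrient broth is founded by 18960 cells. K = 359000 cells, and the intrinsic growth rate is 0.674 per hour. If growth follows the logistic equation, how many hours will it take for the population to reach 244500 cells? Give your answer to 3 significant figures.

5.41 hours

A = (K − N₀)/N₀ = (359000 − 18960)/18960 = 17.935.
Solve 359000/(1 + 17.935·e^(−0.674t)) = 244500: 1 + 17.935·e^(−0.674t) = 1.4683, so e^(−0.674t) = 0.0261117.
−0.674·t = ln(0.0261117) = -3.6454, so t = 3.6454/0.674 = 5.4086.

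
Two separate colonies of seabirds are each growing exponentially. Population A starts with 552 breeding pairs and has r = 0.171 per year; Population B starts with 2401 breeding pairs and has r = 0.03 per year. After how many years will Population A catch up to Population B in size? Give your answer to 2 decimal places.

10.43 years

Set 552·e^(0.171t) = 2401·e^(0.03t).
e^((0.171 − 0.03)t) = 2401/552 → e^(0.141·t) = 4.3496.
0.141·t = ln(4.3496) = 1.4701, so t = 1.4701/0.141 = 10.426.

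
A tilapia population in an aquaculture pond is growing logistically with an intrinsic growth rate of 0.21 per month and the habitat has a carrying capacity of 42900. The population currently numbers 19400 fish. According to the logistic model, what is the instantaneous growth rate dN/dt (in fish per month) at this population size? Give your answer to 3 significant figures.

2230 fish per month

dN/dt = rN(1 − N/K) = 0.21 × 19400 × (1 − 19400/42900).
1 − 19400/42900 = 0.54779; dN/dt = 0.21 × 19400 × 0.54779 = 2231.7.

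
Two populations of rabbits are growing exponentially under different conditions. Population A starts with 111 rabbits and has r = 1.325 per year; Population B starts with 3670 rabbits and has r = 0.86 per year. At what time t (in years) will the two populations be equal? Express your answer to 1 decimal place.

Set 111·e^(1.325t) = 3670·e^(0.86t).
e^((1.325 − 0.86)t) = 3670/111 → e^(0.465·t) = 33.063.
0.465·t = ln(33.063) = 3.4984, so t = 3.4984/0.465 = 7.5235.

7.5 years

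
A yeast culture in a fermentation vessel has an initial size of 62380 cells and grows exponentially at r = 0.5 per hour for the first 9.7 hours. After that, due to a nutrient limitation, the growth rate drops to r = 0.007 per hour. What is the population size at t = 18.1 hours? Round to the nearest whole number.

Phase 1: N(9.7) = 62380·e^(0.5×9.7) = 62380·e^4.85 = 7.968446×10^6.
Phase 2 runs for 18.1 − 9.7 = 8.4 hours at r = 0.007.
N(18.1) = 7.968446×10^6·e^(0.007×8.4) = 7.968446×10^6·e^0.0588 = 8.451039×10^6.

8451039 cells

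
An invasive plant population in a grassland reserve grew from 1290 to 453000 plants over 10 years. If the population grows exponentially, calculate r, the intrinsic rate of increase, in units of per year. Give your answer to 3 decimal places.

0.586 per year

From N(t) = N₀·e^(rt): e^(r·10) = 453000/1290 = 351.16.
r·10 = ln(351.16) = 5.8612, so r = 5.8612/10 = 0.58612.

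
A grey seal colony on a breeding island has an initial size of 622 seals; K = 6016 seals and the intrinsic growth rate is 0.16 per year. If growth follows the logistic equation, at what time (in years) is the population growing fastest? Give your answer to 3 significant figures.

13.5 years

Logistic growth is fastest at N = K/2 = 3008.
A = (K − N₀)/N₀ = 8.672. Set K/(1 + A·e^(−rt)) = K/2 → A·e^(−rt) = 1.
e^(−0.16t) = 1/8.672 = 0.115313, so t = ln(8.672)/0.16 = 2.1601/0.16 = 13.501.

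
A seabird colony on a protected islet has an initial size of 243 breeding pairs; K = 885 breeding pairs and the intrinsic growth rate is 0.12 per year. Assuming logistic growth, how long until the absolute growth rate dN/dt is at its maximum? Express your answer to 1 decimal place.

Logistic growth is fastest at N = K/2 = 442.5.
A = (K − N₀)/N₀ = 2.642. Set K/(1 + A·e^(−rt)) = K/2 → A·e^(−rt) = 1.
e^(−0.12t) = 1/2.642 = 0.378505, so t = ln(2.642)/0.12 = 0.97153/0.12 = 8.0961.

8.1 years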